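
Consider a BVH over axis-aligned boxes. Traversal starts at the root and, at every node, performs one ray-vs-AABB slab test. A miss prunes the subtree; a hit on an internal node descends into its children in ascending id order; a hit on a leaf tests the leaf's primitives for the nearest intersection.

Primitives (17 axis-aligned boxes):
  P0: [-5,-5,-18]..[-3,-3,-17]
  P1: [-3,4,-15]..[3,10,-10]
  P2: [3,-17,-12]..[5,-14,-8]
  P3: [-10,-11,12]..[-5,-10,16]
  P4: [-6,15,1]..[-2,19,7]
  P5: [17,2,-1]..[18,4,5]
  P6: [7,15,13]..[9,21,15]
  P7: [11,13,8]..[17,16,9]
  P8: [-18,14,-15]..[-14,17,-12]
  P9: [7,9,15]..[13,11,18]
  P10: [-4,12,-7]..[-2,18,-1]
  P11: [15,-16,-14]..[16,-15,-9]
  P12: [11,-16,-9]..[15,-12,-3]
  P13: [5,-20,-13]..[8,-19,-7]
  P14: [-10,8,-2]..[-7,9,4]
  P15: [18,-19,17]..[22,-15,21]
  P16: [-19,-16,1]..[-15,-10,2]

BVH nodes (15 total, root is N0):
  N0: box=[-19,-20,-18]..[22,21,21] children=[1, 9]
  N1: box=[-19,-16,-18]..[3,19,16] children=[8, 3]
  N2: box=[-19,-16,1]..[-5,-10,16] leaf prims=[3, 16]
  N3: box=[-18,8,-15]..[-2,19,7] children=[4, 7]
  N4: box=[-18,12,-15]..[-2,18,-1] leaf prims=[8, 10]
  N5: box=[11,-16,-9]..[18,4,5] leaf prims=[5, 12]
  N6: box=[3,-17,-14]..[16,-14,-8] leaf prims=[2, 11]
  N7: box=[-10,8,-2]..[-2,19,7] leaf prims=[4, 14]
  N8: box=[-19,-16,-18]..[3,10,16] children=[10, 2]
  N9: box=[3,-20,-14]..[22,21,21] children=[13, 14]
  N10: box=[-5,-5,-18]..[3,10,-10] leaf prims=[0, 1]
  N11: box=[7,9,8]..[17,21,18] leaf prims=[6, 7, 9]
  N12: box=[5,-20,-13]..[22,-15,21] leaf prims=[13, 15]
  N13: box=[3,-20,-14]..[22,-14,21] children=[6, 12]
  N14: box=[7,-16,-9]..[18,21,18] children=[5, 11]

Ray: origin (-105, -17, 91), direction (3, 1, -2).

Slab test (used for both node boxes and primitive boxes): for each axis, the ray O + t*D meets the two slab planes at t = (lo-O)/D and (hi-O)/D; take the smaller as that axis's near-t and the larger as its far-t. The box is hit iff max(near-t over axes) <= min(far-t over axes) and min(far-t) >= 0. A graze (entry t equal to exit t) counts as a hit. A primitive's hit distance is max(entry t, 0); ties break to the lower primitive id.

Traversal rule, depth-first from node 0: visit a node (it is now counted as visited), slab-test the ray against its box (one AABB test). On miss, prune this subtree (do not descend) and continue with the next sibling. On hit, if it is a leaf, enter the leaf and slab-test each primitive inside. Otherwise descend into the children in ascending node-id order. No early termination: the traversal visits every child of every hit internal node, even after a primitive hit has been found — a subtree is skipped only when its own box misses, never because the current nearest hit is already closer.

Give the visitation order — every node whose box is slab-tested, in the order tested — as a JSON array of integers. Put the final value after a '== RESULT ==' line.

Walk:
N0 x:[86/3,127/3] y:[-3,38] z:[35,109/2] -> hit [35,38], descend [1, 9]
  N1 x:[86/3,36] y:[1,36] z:[75/2,109/2] -> miss, prune
  N9 x:[36,127/3] y:[-3,38] z:[35,105/2] -> hit [36,38], descend [13, 14]
    N13 x:[36,127/3] y:[-3,3] z:[35,105/2] -> miss, prune
    N14 x:[112/3,41] y:[1,38] z:[73/2,50] -> hit [112/3,38], descend [5, 11]
      N5 x:[116/3,41] y:[1,21] z:[43,50] -> miss, prune
      N11 x:[112/3,122/3] y:[26,38] z:[73/2,83/2] -> hit [112/3,38] leaf, test {P6@t=38, P7(miss), P9(miss)}

7 AABB tests over nodes [0, 1, 9, 13, 14, 5, 11]; 1 leaf entered; closest P6.

== RESULT ==
[0, 1, 9, 13, 14, 5, 11]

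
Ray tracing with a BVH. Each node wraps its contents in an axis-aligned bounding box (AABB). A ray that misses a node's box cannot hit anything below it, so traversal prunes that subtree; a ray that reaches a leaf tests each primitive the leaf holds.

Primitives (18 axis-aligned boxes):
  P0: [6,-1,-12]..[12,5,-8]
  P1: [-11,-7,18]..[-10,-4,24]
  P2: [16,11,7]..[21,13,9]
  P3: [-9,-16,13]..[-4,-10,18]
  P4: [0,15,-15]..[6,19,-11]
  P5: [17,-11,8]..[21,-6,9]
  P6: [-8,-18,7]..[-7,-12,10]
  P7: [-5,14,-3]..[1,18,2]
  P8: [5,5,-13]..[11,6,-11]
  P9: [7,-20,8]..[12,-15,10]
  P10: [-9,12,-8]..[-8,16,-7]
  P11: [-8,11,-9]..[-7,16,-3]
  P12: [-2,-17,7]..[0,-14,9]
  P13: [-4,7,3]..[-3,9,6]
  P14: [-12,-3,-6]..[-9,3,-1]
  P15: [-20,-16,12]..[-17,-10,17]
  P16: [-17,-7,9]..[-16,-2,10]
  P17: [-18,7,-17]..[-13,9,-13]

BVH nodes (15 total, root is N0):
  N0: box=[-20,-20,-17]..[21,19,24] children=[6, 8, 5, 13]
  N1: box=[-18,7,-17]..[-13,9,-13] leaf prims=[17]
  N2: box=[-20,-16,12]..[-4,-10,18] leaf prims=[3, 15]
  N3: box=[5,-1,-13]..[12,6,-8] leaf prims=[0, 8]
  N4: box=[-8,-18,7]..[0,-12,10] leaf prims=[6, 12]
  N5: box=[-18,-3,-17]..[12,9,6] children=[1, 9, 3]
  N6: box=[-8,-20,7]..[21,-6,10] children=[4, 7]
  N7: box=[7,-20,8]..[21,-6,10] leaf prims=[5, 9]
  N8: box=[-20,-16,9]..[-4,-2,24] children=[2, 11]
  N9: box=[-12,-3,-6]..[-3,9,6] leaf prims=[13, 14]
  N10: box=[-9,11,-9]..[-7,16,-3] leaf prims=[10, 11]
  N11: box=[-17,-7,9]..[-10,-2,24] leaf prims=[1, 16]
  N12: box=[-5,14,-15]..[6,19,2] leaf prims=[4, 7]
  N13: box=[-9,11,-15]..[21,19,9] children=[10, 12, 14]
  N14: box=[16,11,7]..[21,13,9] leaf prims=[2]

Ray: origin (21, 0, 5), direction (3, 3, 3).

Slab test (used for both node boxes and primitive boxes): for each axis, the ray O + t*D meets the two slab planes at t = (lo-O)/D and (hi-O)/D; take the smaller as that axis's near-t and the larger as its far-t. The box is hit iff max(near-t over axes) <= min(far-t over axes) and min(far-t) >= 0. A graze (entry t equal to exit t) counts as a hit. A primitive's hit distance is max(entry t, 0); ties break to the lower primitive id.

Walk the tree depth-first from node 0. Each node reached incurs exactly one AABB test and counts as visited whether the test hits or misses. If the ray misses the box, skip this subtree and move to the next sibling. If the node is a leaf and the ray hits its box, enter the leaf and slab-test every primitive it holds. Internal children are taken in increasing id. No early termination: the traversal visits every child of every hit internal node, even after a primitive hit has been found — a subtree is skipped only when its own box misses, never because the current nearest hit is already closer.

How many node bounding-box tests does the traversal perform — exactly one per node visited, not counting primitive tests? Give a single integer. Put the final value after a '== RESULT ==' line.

Traverse from the root:
N0 x:[-41/3,0] y:[-20/3,19/3] z:[-22/3,19/3] -> hit [-20/3,0], descend [5, 6, 8, 13]
  N5 x:[-13,-3] y:[-1,3] z:[-22/3,1/3] -> miss, prune
  N6 x:[-29/3,0] y:[-20/3,-2] z:[2/3,5/3] -> miss, prune
  N8 x:[-41/3,-25/3] y:[-16/3,-2/3] z:[4/3,19/3] -> miss, prune
  N13 x:[-10,0] y:[11/3,19/3] z:[-20/3,4/3] -> miss, prune

order=[0, 5, 6, 8, 13]  |boxes|=5  |leaves|=0  hit=miss

== RESULT ==
5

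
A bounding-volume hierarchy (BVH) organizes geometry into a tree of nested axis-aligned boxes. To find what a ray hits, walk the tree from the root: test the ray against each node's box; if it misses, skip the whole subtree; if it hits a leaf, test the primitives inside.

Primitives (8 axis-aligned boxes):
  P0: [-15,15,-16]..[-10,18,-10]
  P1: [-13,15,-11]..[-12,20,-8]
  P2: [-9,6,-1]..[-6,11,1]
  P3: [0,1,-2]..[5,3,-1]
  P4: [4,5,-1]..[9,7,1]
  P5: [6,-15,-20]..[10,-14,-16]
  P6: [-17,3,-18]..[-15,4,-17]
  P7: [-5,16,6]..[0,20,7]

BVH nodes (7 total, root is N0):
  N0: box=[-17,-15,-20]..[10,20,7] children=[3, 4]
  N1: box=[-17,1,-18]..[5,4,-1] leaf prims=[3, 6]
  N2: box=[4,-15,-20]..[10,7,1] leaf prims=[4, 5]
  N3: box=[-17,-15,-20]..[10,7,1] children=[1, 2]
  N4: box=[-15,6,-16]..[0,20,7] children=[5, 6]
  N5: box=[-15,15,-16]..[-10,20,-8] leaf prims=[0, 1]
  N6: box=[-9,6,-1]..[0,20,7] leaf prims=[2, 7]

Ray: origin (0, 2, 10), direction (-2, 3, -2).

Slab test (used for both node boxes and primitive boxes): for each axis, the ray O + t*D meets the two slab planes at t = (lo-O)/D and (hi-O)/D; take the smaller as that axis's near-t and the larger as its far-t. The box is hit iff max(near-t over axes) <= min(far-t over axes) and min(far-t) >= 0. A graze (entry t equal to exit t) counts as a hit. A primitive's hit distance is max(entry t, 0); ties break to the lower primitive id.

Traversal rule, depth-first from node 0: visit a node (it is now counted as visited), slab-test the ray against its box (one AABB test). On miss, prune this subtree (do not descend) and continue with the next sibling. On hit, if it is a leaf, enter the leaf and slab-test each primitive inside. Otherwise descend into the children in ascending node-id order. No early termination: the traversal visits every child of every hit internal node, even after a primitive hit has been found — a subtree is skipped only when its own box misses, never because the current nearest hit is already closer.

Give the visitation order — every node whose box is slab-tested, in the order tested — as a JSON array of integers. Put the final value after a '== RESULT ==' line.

Walk:
N0 x:[-5,17/2] y:[-17/3,6] z:[3/2,15] -> hit [3/2,6], descend [3, 4]
  N3 x:[-5,17/2] y:[-17/3,5/3] z:[9/2,15] -> miss, prune
  N4 x:[0,15/2] y:[4/3,6] z:[3/2,13] -> hit [3/2,6], descend [5, 6]
    N5 x:[5,15/2] y:[13/3,6] z:[9,13] -> miss, prune
    N6 x:[0,9/2] y:[4/3,6] z:[3/2,11/2] -> hit [3/2,9/2] leaf, test {P2(miss), P7(miss)}

order=[0, 3, 4, 5, 6]  |boxes|=5  |leaves|=1  hit=miss

== RESULT ==
[0, 3, 4, 5, 6]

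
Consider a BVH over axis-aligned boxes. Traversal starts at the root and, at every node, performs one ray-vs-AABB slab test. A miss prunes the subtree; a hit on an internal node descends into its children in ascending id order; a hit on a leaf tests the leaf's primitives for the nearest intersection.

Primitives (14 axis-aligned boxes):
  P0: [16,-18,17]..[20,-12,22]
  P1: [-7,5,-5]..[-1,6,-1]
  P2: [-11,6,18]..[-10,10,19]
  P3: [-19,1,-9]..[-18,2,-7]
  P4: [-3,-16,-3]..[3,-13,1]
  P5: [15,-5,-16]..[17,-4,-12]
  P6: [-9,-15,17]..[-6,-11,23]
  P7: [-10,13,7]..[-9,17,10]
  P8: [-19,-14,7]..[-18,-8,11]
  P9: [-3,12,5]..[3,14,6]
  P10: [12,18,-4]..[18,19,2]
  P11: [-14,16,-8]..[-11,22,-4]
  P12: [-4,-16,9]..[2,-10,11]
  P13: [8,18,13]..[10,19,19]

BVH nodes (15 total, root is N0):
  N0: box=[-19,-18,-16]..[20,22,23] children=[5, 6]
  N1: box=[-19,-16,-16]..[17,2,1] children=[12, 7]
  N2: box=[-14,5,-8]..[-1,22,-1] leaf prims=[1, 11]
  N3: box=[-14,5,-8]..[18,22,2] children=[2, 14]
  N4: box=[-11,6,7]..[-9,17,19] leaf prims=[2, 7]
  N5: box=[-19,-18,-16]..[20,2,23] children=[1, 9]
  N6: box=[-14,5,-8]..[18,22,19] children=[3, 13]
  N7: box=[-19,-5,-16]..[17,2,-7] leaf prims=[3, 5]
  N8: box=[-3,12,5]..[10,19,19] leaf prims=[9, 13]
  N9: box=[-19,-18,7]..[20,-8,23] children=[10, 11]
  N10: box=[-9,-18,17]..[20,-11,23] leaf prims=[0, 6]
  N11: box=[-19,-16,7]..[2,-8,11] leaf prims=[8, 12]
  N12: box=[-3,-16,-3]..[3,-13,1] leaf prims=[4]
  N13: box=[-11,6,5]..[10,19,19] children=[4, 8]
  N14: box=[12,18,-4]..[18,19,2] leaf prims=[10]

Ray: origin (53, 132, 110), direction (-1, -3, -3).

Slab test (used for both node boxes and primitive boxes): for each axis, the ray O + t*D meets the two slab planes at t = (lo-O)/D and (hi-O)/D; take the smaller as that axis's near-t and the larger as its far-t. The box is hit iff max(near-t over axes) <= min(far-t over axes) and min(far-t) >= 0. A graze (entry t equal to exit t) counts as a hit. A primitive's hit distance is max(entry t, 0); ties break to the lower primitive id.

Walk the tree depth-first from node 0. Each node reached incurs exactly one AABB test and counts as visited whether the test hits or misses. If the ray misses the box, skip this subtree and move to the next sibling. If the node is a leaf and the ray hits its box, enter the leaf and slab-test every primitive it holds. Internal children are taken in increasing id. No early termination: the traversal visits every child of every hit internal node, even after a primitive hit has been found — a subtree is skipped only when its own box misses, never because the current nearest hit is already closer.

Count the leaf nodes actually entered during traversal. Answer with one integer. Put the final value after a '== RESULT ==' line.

Trace the traversal:
N0 x:[33,72] y:[110/3,50] z:[29,42] -> hit [110/3,42], descend [5, 6]
  N5 x:[33,72] y:[130/3,50] z:[29,42] -> miss, prune
  N6 x:[35,67] y:[110/3,127/3] z:[91/3,118/3] -> hit [110/3,118/3], descend [3, 13]
    N3 x:[35,67] y:[110/3,127/3] z:[36,118/3] -> hit [110/3,118/3], descend [2, 14]
      N2 x:[54,67] y:[110/3,127/3] z:[37,118/3] -> miss, prune
      N14 x:[35,41] y:[113/3,38] z:[36,38] -> hit [113/3,38] leaf, test {P10@t=113/3}
    N13 x:[43,64] y:[113/3,42] z:[91/3,35] -> miss, prune

Summary -> nodes [0, 5, 6, 3, 2, 14, 13]; box-tests=7; leaf-entries=1; first=P10

== RESULT ==
1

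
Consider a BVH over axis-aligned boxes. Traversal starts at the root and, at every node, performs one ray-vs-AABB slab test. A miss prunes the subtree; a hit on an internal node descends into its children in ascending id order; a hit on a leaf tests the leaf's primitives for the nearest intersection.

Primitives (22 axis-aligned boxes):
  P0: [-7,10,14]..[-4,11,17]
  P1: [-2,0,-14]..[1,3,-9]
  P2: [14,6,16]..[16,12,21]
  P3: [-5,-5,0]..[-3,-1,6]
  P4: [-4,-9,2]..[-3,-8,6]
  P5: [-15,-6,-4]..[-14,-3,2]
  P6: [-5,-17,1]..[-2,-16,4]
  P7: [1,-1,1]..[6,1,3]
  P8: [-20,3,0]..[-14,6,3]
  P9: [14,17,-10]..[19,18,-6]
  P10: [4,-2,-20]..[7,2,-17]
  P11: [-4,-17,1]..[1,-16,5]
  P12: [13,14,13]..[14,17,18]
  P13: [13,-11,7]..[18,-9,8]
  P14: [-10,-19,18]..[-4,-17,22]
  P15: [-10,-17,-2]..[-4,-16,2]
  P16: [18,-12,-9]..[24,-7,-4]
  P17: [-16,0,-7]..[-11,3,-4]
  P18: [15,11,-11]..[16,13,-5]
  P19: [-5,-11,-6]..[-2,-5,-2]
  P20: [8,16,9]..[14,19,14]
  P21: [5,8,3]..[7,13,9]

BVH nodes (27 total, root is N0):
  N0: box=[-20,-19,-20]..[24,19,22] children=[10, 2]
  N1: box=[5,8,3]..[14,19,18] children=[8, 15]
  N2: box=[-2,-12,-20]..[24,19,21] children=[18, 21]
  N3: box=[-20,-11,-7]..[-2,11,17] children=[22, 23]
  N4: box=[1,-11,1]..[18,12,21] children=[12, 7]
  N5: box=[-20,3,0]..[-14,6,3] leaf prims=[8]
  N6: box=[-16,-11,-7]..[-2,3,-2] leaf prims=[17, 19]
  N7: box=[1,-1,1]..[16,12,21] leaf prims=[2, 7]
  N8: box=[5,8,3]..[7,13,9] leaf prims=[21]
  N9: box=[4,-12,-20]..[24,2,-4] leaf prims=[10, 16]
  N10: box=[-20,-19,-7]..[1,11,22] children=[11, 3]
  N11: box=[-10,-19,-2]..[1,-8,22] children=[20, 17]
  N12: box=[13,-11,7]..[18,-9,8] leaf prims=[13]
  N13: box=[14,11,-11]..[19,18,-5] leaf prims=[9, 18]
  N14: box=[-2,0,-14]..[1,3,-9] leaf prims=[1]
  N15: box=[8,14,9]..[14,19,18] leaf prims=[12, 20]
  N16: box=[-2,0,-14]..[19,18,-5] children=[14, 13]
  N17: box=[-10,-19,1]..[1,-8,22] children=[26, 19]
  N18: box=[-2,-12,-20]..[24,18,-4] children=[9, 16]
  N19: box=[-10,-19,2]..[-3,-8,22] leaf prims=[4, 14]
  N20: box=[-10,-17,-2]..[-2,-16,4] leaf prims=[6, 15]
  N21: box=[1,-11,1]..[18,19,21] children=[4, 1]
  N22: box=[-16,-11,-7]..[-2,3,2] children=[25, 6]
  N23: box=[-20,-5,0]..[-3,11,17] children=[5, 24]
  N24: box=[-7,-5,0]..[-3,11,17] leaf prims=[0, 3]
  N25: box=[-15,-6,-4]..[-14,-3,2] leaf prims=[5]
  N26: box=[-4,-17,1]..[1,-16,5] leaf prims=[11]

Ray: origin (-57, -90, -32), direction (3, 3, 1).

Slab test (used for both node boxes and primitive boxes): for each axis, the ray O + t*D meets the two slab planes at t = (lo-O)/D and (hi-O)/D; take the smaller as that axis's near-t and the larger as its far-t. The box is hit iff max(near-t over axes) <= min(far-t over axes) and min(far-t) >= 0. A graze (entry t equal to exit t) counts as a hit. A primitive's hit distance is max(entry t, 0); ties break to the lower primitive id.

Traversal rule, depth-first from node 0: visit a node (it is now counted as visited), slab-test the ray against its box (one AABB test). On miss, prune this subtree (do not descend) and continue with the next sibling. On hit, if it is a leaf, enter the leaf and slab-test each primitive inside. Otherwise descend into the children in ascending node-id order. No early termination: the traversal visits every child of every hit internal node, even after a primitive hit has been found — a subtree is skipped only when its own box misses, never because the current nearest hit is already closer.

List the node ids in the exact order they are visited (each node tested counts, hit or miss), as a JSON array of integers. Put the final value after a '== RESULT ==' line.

Traverse from the root:
N0 x:[37/3,27] y:[71/3,109/3] z:[12,54] -> hit [71/3,27], descend [2, 10]
  N2 x:[55/3,27] y:[26,109/3] z:[12,53] -> hit [26,27], descend [18, 21]
    N18 x:[55/3,27] y:[26,36] z:[12,28] -> hit [26,27], descend [9, 16]
      N9 x:[61/3,27] y:[26,92/3] z:[12,28] -> hit [26,27] leaf, test {P10(miss), P16@t=26}
      N16 x:[55/3,76/3] y:[30,36] z:[18,27] -> miss, prune
    N21 x:[58/3,25] y:[79/3,109/3] z:[33,53] -> miss, prune
  N10 x:[37/3,58/3] y:[71/3,101/3] z:[25,54] -> miss, prune

order=[0, 2, 18, 9, 16, 21, 10]  |boxes|=7  |leaves|=1  hit=P16

== RESULT ==
[0, 2, 18, 9, 16, 21, 10]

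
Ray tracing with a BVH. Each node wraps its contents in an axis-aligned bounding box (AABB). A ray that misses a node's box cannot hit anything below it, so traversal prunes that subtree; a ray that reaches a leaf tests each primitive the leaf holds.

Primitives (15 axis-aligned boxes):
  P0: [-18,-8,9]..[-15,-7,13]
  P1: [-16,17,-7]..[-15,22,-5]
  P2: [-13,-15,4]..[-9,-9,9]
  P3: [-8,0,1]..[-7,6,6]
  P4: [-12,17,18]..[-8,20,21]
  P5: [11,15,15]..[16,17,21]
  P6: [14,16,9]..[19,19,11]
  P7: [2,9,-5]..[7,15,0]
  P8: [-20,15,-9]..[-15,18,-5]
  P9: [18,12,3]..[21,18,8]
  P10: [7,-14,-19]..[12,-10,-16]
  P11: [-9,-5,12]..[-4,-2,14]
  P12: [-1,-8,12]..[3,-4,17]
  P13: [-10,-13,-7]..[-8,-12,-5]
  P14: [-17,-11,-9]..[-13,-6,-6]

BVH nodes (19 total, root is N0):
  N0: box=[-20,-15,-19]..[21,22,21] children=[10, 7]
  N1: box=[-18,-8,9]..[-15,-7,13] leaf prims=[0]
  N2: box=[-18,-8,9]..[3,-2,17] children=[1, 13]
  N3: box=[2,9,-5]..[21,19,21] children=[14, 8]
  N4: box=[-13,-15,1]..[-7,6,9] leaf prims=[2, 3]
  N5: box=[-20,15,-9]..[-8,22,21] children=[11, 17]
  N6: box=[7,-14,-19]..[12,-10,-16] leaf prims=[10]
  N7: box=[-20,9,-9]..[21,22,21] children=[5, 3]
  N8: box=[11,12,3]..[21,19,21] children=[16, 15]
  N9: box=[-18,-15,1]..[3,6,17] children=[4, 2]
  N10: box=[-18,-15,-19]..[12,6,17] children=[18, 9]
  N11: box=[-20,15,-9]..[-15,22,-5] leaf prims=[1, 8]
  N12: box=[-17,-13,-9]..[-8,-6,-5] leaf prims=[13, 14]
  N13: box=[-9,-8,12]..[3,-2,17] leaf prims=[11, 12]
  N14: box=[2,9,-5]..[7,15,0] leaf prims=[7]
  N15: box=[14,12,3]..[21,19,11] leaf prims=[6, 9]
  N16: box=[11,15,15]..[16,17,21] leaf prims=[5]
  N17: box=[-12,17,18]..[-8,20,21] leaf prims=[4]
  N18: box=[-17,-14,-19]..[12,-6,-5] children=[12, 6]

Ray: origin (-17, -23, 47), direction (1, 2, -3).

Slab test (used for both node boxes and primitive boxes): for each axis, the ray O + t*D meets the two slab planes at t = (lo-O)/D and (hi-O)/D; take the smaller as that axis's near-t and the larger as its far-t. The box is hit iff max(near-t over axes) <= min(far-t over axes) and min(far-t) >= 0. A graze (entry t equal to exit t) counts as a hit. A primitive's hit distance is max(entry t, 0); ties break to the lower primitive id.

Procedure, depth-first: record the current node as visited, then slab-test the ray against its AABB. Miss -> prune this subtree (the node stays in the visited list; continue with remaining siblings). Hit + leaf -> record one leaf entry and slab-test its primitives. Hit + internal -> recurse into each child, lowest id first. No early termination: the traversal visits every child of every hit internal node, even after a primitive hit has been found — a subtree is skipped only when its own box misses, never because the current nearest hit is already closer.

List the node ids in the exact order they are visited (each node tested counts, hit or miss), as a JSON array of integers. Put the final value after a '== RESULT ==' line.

Trace the traversal:
N0 x:[-3,38] y:[4,45/2] z:[26/3,22] -> hit [26/3,22], descend [7, 10]
  N7 x:[-3,38] y:[16,45/2] z:[26/3,56/3] -> hit [16,56/3], descend [3, 5]
    N3 x:[19,38] y:[16,21] z:[26/3,52/3] -> miss, prune
    N5 x:[-3,9] y:[19,45/2] z:[26/3,56/3] -> miss, prune
  N10 x:[-1,29] y:[4,29/2] z:[10,22] -> hit [10,29/2], descend [9, 18]
    N9 x:[-1,20] y:[4,29/2] z:[10,46/3] -> hit [10,29/2], descend [2, 4]
      N2 x:[-1,20] y:[15/2,21/2] z:[10,38/3] -> hit [10,21/2], descend [1, 13]
        N1 x:[-1,2] y:[15/2,8] z:[34/3,38/3] -> miss, prune
        N13 x:[8,20] y:[15/2,21/2] z:[10,35/3] -> hit [10,21/2] leaf, test {P11(miss), P12(miss)}
      N4 x:[4,10] y:[4,29/2] z:[38/3,46/3] -> miss, prune
    N18 x:[0,29] y:[9/2,17/2] z:[52/3,22] -> miss, prune

11 AABB tests over nodes [0, 7, 3, 5, 10, 9, 2, 1, 13, 4, 18]; 1 leaf entered; closest miss.

== RESULT ==
[0, 7, 3, 5, 10, 9, 2, 1, 13, 4, 18]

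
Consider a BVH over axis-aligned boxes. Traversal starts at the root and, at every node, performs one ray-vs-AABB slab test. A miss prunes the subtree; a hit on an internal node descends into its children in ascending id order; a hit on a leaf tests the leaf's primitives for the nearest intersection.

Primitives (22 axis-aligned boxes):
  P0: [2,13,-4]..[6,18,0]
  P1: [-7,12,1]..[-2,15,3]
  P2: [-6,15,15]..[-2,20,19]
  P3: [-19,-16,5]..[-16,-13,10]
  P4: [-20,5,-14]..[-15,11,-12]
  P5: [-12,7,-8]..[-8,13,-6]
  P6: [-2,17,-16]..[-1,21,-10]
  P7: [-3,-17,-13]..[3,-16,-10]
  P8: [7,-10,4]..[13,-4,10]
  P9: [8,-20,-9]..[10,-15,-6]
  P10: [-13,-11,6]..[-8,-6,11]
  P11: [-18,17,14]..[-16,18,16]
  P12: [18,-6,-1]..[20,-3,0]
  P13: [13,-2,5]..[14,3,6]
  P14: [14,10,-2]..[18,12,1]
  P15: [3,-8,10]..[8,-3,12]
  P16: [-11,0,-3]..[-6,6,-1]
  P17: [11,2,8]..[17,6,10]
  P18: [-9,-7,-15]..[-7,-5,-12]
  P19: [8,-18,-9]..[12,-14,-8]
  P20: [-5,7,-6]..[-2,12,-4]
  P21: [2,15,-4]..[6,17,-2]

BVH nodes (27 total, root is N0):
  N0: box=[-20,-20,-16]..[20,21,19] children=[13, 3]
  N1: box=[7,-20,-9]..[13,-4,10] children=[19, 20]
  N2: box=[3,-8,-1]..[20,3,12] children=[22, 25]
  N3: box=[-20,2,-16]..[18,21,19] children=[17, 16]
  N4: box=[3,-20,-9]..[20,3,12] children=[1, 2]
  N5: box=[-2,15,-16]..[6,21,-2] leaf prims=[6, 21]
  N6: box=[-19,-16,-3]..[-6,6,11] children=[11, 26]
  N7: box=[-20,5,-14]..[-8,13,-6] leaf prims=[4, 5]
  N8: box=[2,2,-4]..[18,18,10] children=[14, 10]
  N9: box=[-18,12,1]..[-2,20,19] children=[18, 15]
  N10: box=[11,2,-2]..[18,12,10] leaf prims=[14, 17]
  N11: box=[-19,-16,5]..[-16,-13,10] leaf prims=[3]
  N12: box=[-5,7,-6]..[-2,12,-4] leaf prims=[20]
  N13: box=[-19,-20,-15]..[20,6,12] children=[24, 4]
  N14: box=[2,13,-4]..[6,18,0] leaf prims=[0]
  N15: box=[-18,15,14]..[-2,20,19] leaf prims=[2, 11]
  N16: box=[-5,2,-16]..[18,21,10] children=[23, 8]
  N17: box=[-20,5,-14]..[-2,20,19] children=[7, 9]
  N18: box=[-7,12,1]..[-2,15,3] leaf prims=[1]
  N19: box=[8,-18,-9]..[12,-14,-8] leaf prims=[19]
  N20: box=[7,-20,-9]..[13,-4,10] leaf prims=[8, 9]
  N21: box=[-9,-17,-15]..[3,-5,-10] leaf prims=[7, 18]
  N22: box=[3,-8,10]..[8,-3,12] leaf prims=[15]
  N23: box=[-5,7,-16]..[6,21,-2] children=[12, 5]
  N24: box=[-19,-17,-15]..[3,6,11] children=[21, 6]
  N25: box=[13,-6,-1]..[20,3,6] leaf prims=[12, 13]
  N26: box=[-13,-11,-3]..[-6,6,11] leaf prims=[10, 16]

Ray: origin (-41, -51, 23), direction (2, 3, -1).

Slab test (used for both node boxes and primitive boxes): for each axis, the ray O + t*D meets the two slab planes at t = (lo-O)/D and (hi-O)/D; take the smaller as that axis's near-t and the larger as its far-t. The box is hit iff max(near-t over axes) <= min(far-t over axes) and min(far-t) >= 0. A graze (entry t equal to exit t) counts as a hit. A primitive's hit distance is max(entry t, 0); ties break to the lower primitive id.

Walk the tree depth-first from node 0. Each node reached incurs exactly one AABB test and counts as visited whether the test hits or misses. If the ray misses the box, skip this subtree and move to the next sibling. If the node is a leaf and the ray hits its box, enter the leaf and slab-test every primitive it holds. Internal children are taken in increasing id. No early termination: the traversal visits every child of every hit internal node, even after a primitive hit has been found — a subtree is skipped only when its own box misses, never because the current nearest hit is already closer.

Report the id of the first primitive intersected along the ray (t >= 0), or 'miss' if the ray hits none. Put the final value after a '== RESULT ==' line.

Walk:
N0 x:[21/2,61/2] y:[31/3,24] z:[4,39] -> hit [21/2,24], descend [3, 13]
  N3 x:[21/2,59/2] y:[53/3,24] z:[4,39] -> hit [53/3,24], descend [16, 17]
    N16 x:[18,59/2] y:[53/3,24] z:[13,39] -> hit [18,24], descend [8, 23]
      N8 x:[43/2,59/2] y:[53/3,23] z:[13,27] -> hit [43/2,23], descend [10, 14]
        N10 x:[26,59/2] y:[53/3,21] z:[13,25] -> miss, prune
        N14 x:[43/2,47/2] y:[64/3,23] z:[23,27] -> hit [23,23] leaf, test {P0@t=23}
      N23 x:[18,47/2] y:[58/3,24] z:[25,39] -> miss, prune
    N17 x:[21/2,39/2] y:[56/3,71/3] z:[4,37] -> hit [56/3,39/2], descend [7, 9]
      N7 x:[21/2,33/2] y:[56/3,64/3] z:[29,37] -> miss, prune
      N9 x:[23/2,39/2] y:[21,71/3] z:[4,22] -> miss, prune
  N13 x:[11,61/2] y:[31/3,19] z:[11,38] -> hit [11,19], descend [4, 24]
    N4 x:[22,61/2] y:[31/3,18] z:[11,32] -> miss, prune
    N24 x:[11,22] y:[34/3,19] z:[12,38] -> hit [12,19], descend [6, 21]
      N6 x:[11,35/2] y:[35/3,19] z:[12,26] -> hit [12,35/2], descend [11, 26]
        N11 x:[11,25/2] y:[35/3,38/3] z:[13,18] -> miss, prune
        N26 x:[14,35/2] y:[40/3,19] z:[12,26] -> hit [14,35/2] leaf, test {P10@t=14, P16(miss)}
      N21 x:[16,22] y:[34/3,46/3] z:[33,38] -> miss, prune

17 AABB tests over nodes [0, 3, 16, 8, 10, 14, 23, 17, 7, 9, 13, 4, 24, 6, 11, 26, 21]; 2 leaves entered; closest P10.

== RESULT ==
10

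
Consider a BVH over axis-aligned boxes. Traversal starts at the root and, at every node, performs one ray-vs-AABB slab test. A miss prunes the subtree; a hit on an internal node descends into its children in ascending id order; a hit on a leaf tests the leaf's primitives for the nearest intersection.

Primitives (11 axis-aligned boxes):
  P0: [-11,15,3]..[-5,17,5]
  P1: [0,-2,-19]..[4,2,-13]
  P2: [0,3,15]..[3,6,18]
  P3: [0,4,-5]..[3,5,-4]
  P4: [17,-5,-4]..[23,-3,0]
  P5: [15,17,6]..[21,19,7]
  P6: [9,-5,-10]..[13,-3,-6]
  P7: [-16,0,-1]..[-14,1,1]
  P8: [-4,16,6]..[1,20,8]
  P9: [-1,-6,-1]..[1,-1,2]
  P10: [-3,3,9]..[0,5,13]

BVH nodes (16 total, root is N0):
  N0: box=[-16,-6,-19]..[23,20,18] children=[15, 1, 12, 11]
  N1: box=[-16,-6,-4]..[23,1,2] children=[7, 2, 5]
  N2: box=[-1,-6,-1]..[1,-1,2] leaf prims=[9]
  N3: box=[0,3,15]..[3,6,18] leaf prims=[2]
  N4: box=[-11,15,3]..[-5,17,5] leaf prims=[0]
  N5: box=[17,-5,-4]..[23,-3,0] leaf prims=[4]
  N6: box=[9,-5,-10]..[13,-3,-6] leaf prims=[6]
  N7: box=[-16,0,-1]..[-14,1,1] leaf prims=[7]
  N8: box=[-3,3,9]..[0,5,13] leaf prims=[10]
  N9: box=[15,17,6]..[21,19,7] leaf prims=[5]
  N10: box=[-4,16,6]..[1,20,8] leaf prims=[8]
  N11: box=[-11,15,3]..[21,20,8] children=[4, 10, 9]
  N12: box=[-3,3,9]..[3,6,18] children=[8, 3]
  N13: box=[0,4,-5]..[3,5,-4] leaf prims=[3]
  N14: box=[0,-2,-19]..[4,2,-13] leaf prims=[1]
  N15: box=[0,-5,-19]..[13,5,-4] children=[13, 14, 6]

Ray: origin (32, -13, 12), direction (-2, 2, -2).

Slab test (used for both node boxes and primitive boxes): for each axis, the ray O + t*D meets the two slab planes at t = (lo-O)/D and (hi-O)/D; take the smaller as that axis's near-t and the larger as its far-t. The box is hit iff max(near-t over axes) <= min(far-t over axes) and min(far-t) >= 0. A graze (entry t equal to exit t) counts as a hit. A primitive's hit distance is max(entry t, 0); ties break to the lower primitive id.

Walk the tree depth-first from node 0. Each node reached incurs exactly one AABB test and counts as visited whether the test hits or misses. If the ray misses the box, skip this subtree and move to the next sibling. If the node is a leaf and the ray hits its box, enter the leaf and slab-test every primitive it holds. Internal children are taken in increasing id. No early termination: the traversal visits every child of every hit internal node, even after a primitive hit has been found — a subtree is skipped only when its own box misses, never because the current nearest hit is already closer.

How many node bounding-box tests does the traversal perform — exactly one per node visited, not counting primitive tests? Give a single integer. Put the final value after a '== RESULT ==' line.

Traverse from the root:
N0 x:[9/2,24] y:[7/2,33/2] z:[-3,31/2] -> hit [9/2,31/2], descend [1, 11, 12, 15]
  N1 x:[9/2,24] y:[7/2,7] z:[5,8] -> hit [5,7], descend [2, 5, 7]
    N2 x:[31/2,33/2] y:[7/2,6] z:[5,13/2] -> miss, prune
    N5 x:[9/2,15/2] y:[4,5] z:[6,8] -> miss, prune
    N7 x:[23,24] y:[13/2,7] z:[11/2,13/2] -> miss, prune
  N11 x:[11/2,43/2] y:[14,33/2] z:[2,9/2] -> miss, prune
  N12 x:[29/2,35/2] y:[8,19/2] z:[-3,3/2] -> miss, prune
  N15 x:[19/2,16] y:[4,9] z:[8,31/2] -> miss, prune

Summary -> nodes [0, 1, 2, 5, 7, 11, 12, 15]; box-tests=8; leaf-entries=0; first=miss

== RESULT ==
8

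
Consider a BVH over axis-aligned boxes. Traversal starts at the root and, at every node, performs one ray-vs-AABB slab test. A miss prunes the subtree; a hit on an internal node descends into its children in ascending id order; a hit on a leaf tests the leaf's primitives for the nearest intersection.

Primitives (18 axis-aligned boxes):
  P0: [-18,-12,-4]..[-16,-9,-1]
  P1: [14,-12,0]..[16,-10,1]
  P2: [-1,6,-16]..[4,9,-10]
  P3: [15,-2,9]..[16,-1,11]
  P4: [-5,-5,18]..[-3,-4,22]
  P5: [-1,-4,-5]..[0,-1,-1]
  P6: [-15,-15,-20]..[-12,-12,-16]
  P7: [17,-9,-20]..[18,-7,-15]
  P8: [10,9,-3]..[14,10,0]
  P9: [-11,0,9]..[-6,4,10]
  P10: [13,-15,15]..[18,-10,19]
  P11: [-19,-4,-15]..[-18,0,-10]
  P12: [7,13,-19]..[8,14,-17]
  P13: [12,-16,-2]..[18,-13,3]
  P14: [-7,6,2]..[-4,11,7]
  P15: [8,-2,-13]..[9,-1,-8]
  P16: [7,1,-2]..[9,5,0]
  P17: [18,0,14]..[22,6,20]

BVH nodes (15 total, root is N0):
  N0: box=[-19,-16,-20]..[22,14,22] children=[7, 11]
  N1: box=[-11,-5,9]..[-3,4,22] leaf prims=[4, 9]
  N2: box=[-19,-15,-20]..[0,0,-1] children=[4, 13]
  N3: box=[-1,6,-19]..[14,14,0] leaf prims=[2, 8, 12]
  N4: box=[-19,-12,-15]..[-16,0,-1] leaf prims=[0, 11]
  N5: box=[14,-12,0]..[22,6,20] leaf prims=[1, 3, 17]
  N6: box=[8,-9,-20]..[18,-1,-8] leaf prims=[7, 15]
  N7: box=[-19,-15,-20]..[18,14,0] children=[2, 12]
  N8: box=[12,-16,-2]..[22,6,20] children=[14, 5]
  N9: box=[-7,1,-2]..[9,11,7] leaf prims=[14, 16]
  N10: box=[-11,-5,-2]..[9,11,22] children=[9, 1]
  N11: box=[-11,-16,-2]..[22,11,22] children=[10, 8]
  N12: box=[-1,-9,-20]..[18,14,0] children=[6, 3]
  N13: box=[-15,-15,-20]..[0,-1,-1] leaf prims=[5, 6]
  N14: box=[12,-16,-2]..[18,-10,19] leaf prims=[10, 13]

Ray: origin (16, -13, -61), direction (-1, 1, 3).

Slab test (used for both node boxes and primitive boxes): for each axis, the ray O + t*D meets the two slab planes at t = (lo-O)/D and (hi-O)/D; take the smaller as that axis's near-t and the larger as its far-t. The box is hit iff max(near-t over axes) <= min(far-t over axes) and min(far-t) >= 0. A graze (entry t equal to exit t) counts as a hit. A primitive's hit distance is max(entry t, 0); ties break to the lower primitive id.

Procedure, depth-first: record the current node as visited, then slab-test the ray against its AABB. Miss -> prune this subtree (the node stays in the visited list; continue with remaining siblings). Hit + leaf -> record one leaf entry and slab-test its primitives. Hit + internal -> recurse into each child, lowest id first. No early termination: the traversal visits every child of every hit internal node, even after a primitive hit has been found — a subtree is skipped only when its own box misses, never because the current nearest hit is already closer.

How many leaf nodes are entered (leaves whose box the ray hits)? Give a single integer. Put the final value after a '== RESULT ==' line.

Trace the traversal:
N0 x:[-6,35] y:[-3,27] z:[41/3,83/3] -> hit [41/3,27], descend [7, 11]
  N7 x:[-2,35] y:[-2,27] z:[41/3,61/3] -> hit [41/3,61/3], descend [2, 12]
    N2 x:[16,35] y:[-2,13] z:[41/3,20] -> miss, prune
    N12 x:[-2,17] y:[4,27] z:[41/3,61/3] -> hit [41/3,17], descend [3, 6]
      N3 x:[2,17] y:[19,27] z:[14,61/3] -> miss, prune
      N6 x:[-2,8] y:[4,12] z:[41/3,53/3] -> miss, prune
  N11 x:[-6,27] y:[-3,24] z:[59/3,83/3] -> hit [59/3,24], descend [8, 10]
    N8 x:[-6,4] y:[-3,19] z:[59/3,27] -> miss, prune
    N10 x:[7,27] y:[8,24] z:[59/3,83/3] -> hit [59/3,24], descend [1, 9]
      N1 x:[19,27] y:[8,17] z:[70/3,83/3] -> miss, prune
      N9 x:[7,23] y:[14,24] z:[59/3,68/3] -> hit [59/3,68/3] leaf, test {P14@t=21, P16(miss)}

Visited [0, 7, 2, 12, 3, 6, 11, 8, 10, 1, 9]. Tests: 11 box, 1 leaf. Nearest: P14.

== RESULT ==
1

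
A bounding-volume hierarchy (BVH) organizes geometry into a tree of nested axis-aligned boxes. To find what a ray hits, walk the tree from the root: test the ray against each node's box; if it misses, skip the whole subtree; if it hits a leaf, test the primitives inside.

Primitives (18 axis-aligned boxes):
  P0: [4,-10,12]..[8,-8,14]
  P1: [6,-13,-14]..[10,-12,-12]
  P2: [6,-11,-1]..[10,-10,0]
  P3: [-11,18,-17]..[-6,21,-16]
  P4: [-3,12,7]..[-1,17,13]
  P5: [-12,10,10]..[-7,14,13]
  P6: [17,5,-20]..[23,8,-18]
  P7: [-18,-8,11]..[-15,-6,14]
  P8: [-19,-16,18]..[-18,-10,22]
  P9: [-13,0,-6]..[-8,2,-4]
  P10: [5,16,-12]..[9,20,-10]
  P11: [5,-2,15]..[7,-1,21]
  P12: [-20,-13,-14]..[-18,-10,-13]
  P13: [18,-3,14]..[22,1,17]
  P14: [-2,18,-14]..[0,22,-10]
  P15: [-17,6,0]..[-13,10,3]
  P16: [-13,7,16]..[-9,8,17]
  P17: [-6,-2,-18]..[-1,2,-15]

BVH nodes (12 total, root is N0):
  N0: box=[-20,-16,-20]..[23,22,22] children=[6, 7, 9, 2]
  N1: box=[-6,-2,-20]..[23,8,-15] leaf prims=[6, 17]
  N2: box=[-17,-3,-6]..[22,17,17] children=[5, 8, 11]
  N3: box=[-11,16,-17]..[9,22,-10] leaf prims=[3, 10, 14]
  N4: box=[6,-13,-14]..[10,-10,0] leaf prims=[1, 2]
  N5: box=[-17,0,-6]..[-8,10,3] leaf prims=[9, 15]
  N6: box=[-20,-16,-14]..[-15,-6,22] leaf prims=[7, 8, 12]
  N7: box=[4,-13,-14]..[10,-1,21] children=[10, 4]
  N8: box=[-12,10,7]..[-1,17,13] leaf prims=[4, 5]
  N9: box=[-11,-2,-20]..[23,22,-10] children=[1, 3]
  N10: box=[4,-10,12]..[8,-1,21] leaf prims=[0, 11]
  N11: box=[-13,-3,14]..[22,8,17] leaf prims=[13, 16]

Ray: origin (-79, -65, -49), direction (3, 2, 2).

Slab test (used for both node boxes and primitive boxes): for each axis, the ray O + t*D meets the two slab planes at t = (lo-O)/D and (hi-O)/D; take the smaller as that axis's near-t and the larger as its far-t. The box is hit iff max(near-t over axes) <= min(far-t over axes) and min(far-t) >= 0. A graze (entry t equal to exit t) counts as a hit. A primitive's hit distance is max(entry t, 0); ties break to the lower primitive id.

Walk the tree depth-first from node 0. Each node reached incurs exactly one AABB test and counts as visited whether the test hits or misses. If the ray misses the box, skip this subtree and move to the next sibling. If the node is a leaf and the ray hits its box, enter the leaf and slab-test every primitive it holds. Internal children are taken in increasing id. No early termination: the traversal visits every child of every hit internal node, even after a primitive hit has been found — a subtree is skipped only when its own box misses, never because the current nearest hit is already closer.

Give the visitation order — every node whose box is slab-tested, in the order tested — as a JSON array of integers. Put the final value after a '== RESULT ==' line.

Walk:
N0 x:[59/3,34] y:[49/2,87/2] z:[29/2,71/2] -> hit [49/2,34], descend [2, 6, 7, 9]
  N2 x:[62/3,101/3] y:[31,41] z:[43/2,33] -> hit [31,33], descend [5, 8, 11]
    N5 x:[62/3,71/3] y:[65/2,75/2] z:[43/2,26] -> miss, prune
    N8 x:[67/3,26] y:[75/2,41] z:[28,31] -> miss, prune
    N11 x:[22,101/3] y:[31,73/2] z:[63/2,33] -> hit [63/2,33] leaf, test {P13@t=97/3, P16(miss)}
  N6 x:[59/3,64/3] y:[49/2,59/2] z:[35/2,71/2] -> miss, prune
  N7 x:[83/3,89/3] y:[26,32] z:[35/2,35] -> hit [83/3,89/3], descend [4, 10]
    N4 x:[85/3,89/3] y:[26,55/2] z:[35/2,49/2] -> miss, prune
    N10 x:[83/3,29] y:[55/2,32] z:[61/2,35] -> miss, prune
  N9 x:[68/3,34] y:[63/2,87/2] z:[29/2,39/2] -> miss, prune

order=[0, 2, 5, 8, 11, 6, 7, 4, 10, 9]  |boxes|=10  |leaves|=1  hit=P13

== RESULT ==
[0, 2, 5, 8, 11, 6, 7, 4, 10, 9]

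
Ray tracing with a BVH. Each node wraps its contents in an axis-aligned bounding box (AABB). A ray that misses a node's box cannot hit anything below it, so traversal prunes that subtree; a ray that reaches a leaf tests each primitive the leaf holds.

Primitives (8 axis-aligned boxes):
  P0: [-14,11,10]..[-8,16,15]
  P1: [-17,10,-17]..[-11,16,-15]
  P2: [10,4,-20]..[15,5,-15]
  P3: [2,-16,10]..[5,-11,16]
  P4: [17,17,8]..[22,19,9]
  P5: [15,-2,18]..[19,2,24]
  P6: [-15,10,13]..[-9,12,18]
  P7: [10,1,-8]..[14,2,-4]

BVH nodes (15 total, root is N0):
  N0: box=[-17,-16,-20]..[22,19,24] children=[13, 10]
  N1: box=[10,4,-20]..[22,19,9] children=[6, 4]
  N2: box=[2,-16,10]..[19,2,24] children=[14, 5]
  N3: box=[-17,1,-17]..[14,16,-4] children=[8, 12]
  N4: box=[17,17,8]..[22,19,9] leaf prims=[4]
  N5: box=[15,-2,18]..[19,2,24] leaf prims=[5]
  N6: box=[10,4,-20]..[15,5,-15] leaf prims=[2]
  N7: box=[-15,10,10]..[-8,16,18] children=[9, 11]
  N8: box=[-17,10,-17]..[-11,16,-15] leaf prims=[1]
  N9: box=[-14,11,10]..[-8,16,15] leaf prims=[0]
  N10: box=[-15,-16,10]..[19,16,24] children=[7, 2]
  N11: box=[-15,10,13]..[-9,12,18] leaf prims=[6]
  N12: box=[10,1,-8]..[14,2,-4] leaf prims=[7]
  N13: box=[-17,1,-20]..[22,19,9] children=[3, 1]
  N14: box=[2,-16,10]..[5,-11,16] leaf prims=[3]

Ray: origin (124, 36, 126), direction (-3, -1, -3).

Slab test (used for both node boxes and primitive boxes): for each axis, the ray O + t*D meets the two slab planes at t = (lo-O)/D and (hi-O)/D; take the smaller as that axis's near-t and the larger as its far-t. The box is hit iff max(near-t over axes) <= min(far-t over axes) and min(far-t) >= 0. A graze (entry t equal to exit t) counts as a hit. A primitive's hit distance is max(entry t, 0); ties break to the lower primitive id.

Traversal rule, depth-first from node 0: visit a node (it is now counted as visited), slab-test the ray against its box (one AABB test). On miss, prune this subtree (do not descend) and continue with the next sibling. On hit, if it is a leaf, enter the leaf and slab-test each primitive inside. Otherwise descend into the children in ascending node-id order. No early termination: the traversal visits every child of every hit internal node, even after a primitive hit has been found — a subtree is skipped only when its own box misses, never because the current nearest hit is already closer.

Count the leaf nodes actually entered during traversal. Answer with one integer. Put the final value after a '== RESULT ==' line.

Traverse from the root:
N0 x:[34,47] y:[17,52] z:[34,146/3] -> hit [34,47], descend [10, 13]
  N10 x:[35,139/3] y:[20,52] z:[34,116/3] -> hit [35,116/3], descend [2, 7]
    N2 x:[35,122/3] y:[34,52] z:[34,116/3] -> hit [35,116/3], descend [5, 14]
      N5 x:[35,109/3] y:[34,38] z:[34,36] -> hit [35,36] leaf, test {P5@t=35}
      N14 x:[119/3,122/3] y:[47,52] z:[110/3,116/3] -> miss, prune
    N7 x:[44,139/3] y:[20,26] z:[36,116/3] -> miss, prune
  N13 x:[34,47] y:[17,35] z:[39,146/3] -> miss, prune

Visited [0, 10, 2, 5, 14, 7, 13]. Tests: 7 box, 1 leaf. Nearest: P5.

== RESULT ==
1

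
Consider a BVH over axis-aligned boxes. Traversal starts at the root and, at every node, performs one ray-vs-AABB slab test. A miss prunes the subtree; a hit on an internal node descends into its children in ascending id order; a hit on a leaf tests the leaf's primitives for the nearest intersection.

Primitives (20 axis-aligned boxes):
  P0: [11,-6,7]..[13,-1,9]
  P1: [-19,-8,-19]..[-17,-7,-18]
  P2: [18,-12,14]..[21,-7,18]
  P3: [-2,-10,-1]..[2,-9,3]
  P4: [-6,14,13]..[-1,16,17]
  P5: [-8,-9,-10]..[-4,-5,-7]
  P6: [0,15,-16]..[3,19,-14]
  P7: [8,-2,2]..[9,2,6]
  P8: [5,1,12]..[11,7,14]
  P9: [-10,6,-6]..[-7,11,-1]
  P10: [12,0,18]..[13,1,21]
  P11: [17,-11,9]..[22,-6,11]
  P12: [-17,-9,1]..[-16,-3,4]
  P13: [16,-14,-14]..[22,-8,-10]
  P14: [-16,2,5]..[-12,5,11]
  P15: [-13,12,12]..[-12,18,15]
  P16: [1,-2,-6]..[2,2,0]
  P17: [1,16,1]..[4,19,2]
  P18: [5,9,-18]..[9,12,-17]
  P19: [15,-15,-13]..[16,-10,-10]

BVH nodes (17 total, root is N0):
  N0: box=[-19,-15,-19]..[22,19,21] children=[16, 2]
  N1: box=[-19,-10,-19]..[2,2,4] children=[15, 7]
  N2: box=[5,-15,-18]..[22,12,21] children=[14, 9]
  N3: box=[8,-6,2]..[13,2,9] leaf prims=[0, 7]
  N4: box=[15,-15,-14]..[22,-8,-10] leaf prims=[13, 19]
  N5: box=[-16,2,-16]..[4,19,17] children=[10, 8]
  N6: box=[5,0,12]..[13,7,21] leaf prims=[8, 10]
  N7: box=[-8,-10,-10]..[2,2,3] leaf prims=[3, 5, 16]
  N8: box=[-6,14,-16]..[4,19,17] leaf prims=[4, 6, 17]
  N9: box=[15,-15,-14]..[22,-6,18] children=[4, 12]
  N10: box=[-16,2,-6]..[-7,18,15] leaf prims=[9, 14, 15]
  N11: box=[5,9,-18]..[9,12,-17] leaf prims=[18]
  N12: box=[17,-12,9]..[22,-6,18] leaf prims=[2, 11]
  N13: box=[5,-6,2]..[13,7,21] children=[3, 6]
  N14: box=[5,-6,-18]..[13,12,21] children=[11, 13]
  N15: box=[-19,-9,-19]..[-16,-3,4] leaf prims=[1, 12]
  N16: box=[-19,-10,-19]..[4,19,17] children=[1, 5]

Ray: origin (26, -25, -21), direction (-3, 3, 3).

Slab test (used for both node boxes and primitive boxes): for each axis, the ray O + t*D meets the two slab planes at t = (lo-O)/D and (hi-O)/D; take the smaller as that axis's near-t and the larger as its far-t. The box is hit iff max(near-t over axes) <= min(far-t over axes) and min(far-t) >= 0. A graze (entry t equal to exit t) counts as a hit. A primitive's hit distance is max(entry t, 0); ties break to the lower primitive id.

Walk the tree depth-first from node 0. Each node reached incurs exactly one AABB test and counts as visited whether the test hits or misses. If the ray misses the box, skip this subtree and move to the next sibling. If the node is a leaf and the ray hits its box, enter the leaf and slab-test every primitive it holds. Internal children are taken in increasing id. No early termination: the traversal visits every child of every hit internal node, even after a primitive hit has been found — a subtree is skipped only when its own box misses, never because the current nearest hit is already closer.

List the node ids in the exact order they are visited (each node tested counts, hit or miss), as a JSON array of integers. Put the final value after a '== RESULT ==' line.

Walk:
N0 x:[4/3,15] y:[10/3,44/3] z:[2/3,14] -> hit [10/3,14], descend [2, 16]
  N2 x:[4/3,7] y:[10/3,37/3] z:[1,14] -> hit [10/3,7], descend [9, 14]
    N9 x:[4/3,11/3] y:[10/3,19/3] z:[7/3,13] -> hit [10/3,11/3], descend [4, 12]
      N4 x:[4/3,11/3] y:[10/3,17/3] z:[7/3,11/3] -> hit [10/3,11/3] leaf, test {P13(miss), P19@t=10/3}
      N12 x:[4/3,3] y:[13/3,19/3] z:[10,13] -> miss, prune
    N14 x:[13/3,7] y:[19/3,37/3] z:[1,14] -> hit [19/3,7], descend [11, 13]
      N11 x:[17/3,7] y:[34/3,37/3] z:[1,4/3] -> miss, prune
      N13 x:[13/3,7] y:[19/3,32/3] z:[23/3,14] -> miss, prune
  N16 x:[22/3,15] y:[5,44/3] z:[2/3,38/3] -> hit [22/3,38/3], descend [1, 5]
    N1 x:[8,15] y:[5,9] z:[2/3,25/3] -> hit [8,25/3], descend [7, 15]
      N7 x:[8,34/3] y:[5,9] z:[11/3,8] -> hit [8,8] leaf, test {P3(miss), P5(miss), P16(miss)}
      N15 x:[14,15] y:[16/3,22/3] z:[2/3,25/3] -> miss, prune
    N5 x:[22/3,14] y:[9,44/3] z:[5/3,38/3] -> hit [9,38/3], descend [8, 10]
      N8 x:[22/3,32/3] y:[13,44/3] z:[5/3,38/3] -> miss, prune
      N10 x:[11,14] y:[9,43/3] z:[5,12] -> hit [11,12] leaf, test {P9(miss), P14(miss), P15(miss)}

Summary -> nodes [0, 2, 9, 4, 12, 14, 11, 13, 16, 1, 7, 15, 5, 8, 10]; box-tests=15; leaf-entries=3; first=P19

== RESULT ==
[0, 2, 9, 4, 12, 14, 11, 13, 16, 1, 7, 15, 5, 8, 10]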